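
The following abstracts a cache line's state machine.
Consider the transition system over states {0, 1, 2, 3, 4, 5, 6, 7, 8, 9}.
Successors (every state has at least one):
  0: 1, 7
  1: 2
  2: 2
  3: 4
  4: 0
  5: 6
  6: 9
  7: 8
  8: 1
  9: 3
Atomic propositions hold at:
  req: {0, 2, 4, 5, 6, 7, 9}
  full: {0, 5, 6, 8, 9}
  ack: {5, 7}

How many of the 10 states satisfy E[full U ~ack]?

Sat(~ack) = {0, 1, 2, 3, 4, 6, 8, 9}
E[full U ~ack]: least fixpoint, start Z0 = Sat(~ack) = {0, 1, 2, 3, 4, 6, 8, 9}, add states in Sat(full) with some successor in Z. Z1 = {0, 1, 2, 3, 4, 5, 6, 8, 9}; fixed.
Sat(E[full U ~ack]) = {0, 1, 2, 3, 4, 5, 6, 8, 9}
|Sat(E[full U ~ack])| = |{0, 1, 2, 3, 4, 5, 6, 8, 9}| = 9.

9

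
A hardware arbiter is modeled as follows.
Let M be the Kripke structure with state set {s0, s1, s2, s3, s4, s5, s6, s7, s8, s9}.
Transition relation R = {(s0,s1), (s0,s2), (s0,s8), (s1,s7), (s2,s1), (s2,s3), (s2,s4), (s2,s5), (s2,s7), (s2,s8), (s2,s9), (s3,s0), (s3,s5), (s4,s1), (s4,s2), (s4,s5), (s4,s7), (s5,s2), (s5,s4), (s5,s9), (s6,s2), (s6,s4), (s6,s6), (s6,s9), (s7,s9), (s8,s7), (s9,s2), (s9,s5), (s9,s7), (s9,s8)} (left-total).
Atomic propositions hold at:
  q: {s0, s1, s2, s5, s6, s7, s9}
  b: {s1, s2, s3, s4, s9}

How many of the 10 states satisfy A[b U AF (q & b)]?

Sat(q & b) = {s1, s2, s9}
AF (q & b): least fixpoint, start Z0 = {s1, s2, s9}, add states with every successor in Z. Z1 = {s1, s2, s7, s9}; Z2 = {s1, s2, s7, s8, s9}; Z3 = {s0, s1, s2, s7, s8, s9}; fixed.
Sat(AF (q & b)) = {s0, s1, s2, s7, s8, s9}
A[b U AF (q & b)]: least fixpoint, start Z0 = Sat(AF (q & b)) = {s0, s1, s2, s7, s8, s9}, add states in Sat(b) with every successor in Z. Already a fixed point.
Sat(A[b U AF (q & b)]) = {s0, s1, s2, s7, s8, s9}
|Sat(A[b U AF (q & b)])| = |{s0, s1, s2, s7, s8, s9}| = 6.

6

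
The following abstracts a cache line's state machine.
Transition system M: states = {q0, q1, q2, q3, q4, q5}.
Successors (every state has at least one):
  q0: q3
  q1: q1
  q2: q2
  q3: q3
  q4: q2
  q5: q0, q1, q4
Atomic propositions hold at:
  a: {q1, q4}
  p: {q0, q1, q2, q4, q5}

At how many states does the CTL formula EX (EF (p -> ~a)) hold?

Sat(~a) = {q0, q2, q3, q5}
Sat(p -> ~a) = {q0, q2, q3, q5}
EF (p -> ~a): least fixpoint, start Z0 = {q0, q2, q3, q5}, add states with some successor in Z. Z1 = {q0, q2, q3, q4, q5}; fixed.
Sat(EF (p -> ~a)) = {q0, q2, q3, q4, q5}
Sat(EX (EF (p -> ~a))) = {s : some successor in {q0, q2, q3, q4, q5}} = {q0, q2, q3, q4, q5}
|Sat(EX (EF (p -> ~a)))| = |{q0, q2, q3, q4, q5}| = 5.

5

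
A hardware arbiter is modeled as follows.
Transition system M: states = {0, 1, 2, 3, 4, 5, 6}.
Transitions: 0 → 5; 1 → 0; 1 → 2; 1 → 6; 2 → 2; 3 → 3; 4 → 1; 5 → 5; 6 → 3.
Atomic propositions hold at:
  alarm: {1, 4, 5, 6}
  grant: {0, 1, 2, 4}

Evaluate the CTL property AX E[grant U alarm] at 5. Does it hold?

Yes

E[grant U alarm]: least fixpoint, start Z0 = Sat(alarm) = {1, 4, 5, 6}, add states in Sat(grant) with some successor in Z. Z1 = {0, 1, 4, 5, 6}; fixed.
Sat(E[grant U alarm]) = {0, 1, 4, 5, 6}
Sat(AX E[grant U alarm]) = {s : every successor in {0, 1, 4, 5, 6}} = {0, 4, 5}
5 ∈ Sat(AX E[grant U alarm]) = {0, 4, 5}, so the formula holds at 5.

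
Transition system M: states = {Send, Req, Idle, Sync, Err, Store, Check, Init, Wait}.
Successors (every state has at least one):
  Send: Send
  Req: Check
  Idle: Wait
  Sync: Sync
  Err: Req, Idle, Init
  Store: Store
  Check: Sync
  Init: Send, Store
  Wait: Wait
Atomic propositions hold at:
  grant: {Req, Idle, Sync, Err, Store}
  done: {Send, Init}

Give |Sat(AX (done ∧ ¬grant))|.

1

Sat(¬grant) = {Send, Check, Init, Wait}
Sat(done ∧ ¬grant) = {Send, Init}
Sat(AX (done ∧ ¬grant)) = {s : every successor in {Send, Init}} = {Send}
|Sat(AX (done ∧ ¬grant))| = |{Send}| = 1.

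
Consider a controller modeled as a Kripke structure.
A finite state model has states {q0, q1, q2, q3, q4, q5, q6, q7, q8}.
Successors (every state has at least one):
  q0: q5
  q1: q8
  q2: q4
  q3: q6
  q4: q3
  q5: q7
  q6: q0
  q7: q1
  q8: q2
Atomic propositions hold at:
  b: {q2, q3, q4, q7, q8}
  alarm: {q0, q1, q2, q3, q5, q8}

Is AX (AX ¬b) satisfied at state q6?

Sat(¬b) = {q0, q1, q5, q6}
Sat(AX ¬b) = {s : every successor in {q0, q1, q5, q6}} = {q0, q3, q6, q7}
Sat(AX (AX ¬b)) = {s : every successor in {q0, q3, q6, q7}} = {q3, q4, q5, q6}
q6 ∈ Sat(AX (AX ¬b)) = {q3, q4, q5, q6}, so the formula holds at q6.

Yes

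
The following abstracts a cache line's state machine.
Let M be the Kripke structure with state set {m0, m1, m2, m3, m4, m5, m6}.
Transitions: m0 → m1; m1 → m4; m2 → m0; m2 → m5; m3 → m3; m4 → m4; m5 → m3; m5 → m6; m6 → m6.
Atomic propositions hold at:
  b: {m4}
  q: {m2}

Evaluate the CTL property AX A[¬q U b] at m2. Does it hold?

Sat(¬q) = {m0, m1, m3, m4, m5, m6}
A[¬q U b]: least fixpoint, start Z0 = Sat(b) = {m4}, add states in Sat(¬q) with every successor in Z. Z1 = {m1, m4}; Z2 = {m0, m1, m4}; fixed.
Sat(A[¬q U b]) = {m0, m1, m4}
Sat(AX A[¬q U b]) = {s : every successor in {m0, m1, m4}} = {m0, m1, m4}
m2 ∉ Sat(AX A[¬q U b]) = {m0, m1, m4}, so the formula does not hold at m2.

No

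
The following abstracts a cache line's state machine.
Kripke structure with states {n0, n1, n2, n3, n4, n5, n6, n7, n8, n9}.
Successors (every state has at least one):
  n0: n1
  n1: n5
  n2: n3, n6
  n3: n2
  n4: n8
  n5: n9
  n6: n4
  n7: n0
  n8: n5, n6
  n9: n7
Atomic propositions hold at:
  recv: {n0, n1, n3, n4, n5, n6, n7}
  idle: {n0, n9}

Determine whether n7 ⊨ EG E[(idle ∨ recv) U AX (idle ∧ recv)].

Sat(idle ∨ recv) = {n0, n1, n3, n4, n5, n6, n7, n9}
Sat(idle ∧ recv) = {n0}
Sat(AX (idle ∧ recv)) = {s : every successor in {n0}} = {n7}
E[(idle ∨ recv) U AX (idle ∧ recv)]: least fixpoint, start Z0 = Sat(AX (idle ∧ recv)) = {n7}, add states in Sat(idle ∨ recv) with some successor in Z. Z1 = {n7, n9}; Z2 = {n5, n7, n9}; Z3 = {n1, n5, n7, n9}; Z4 = {n0, n1, n5, n7, n9}; fixed.
Sat(E[(idle ∨ recv) U AX (idle ∧ recv)]) = {n0, n1, n5, n7, n9}
EG E[(idle ∨ recv) U AX (idle ∧ recv)]: greatest fixpoint, start Z0 = {n0, n1, n5, n7, n9}, keep only states in Sat with some successor in Z. Already a fixed point.
Sat(EG E[(idle ∨ recv) U AX (idle ∧ recv)]) = {n0, n1, n5, n7, n9}
n7 ∈ Sat(EG E[(idle ∨ recv) U AX (idle ∧ recv)]) = {n0, n1, n5, n7, n9}, so the formula holds at n7.

Yes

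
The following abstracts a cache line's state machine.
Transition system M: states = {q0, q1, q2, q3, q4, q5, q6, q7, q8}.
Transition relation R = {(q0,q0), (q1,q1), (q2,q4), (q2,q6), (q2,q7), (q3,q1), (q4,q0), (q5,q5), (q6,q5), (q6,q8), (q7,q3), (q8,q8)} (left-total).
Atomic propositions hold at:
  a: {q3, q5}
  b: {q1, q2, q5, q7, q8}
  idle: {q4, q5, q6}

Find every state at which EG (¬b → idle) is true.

{q1, q2, q5, q6, q8}

Sat(¬b) = {q0, q3, q4, q6}
Sat(¬b → idle) = {q1, q2, q4, q5, q6, q7, q8}
EG (¬b → idle): greatest fixpoint, start Z0 = {q1, q2, q4, q5, q6, q7, q8}, keep only states in Sat with some successor in Z. Z1 = {q1, q2, q5, q6, q8}; fixed.
Sat(EG (¬b → idle)) = {q1, q2, q5, q6, q8}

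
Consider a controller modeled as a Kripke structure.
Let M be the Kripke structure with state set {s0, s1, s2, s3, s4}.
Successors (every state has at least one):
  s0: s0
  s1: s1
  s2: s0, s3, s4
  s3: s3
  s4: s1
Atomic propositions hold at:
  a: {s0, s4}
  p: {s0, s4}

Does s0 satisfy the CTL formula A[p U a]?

Yes

A[p U a]: least fixpoint, start Z0 = Sat(a) = {s0, s4}, add states in Sat(p) with every successor in Z. Already a fixed point.
Sat(A[p U a]) = {s0, s4}
s0 ∈ Sat(A[p U a]) = {s0, s4}, so the formula holds at s0.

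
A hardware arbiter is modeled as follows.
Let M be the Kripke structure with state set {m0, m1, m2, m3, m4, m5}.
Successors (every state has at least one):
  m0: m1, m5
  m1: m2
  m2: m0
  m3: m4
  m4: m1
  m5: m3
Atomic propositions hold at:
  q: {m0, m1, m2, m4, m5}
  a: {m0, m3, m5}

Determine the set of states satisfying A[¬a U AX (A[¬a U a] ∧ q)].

{m0, m1, m2, m3, m4}

Sat(¬a) = {m1, m2, m4}
A[¬a U a]: least fixpoint, start Z0 = Sat(a) = {m0, m3, m5}, add states in Sat(¬a) with every successor in Z. Z1 = {m0, m2, m3, m5}; Z2 = {m0, m1, m2, m3, m5}; Z3 = {m0, m1, m2, m3, m4, m5}; fixed.
Sat(A[¬a U a]) = {m0, m1, m2, m3, m4, m5}
Sat(A[¬a U a] ∧ q) = {m0, m1, m2, m4, m5}
Sat(AX (A[¬a U a] ∧ q)) = {s : every successor in {m0, m1, m2, m4, m5}} = {m0, m1, m2, m3, m4}
A[¬a U AX (A[¬a U a] ∧ q)]: least fixpoint, start Z0 = Sat(AX (A[¬a U a] ∧ q)) = {m0, m1, m2, m3, m4}, add states in Sat(¬a) with every successor in Z. Already a fixed point.
Sat(A[¬a U AX (A[¬a U a] ∧ q)]) = {m0, m1, m2, m3, m4}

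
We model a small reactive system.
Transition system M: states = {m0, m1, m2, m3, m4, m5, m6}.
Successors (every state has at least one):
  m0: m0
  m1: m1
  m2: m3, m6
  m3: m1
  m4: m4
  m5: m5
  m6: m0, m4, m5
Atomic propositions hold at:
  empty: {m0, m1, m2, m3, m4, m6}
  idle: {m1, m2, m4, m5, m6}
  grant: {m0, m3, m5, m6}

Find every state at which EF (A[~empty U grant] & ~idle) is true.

{m0, m2, m3, m6}

Sat(~empty) = {m5}
A[~empty U grant]: least fixpoint, start Z0 = Sat(grant) = {m0, m3, m5, m6}, add states in Sat(~empty) with every successor in Z. Already a fixed point.
Sat(A[~empty U grant]) = {m0, m3, m5, m6}
Sat(~idle) = {m0, m3}
Sat(A[~empty U grant] & ~idle) = {m0, m3}
EF (A[~empty U grant] & ~idle): least fixpoint, start Z0 = {m0, m3}, add states with some successor in Z. Z1 = {m0, m2, m3, m6}; fixed.
Sat(EF (A[~empty U grant] & ~idle)) = {m0, m2, m3, m6}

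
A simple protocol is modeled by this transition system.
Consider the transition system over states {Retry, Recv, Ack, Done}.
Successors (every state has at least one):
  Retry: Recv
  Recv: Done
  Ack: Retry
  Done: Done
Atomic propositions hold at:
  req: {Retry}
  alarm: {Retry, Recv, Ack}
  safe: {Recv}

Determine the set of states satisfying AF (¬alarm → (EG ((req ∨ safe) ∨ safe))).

Sat(¬alarm) = {Done}
Sat(req ∨ safe) = {Retry, Recv}
Sat((req ∨ safe) ∨ safe) = {Retry, Recv}
EG ((req ∨ safe) ∨ safe): greatest fixpoint, start Z0 = {Retry, Recv}, keep only states in Sat with some successor in Z. Z1 = {Retry}; Z2 = ∅; fixed.
Sat(EG ((req ∨ safe) ∨ safe)) = ∅
Sat(¬alarm → (EG ((req ∨ safe) ∨ safe))) = {Retry, Recv, Ack}
AF (¬alarm → (EG ((req ∨ safe) ∨ safe))): least fixpoint, start Z0 = {Retry, Recv, Ack}, add states with every successor in Z. Already a fixed point.
Sat(AF (¬alarm → (EG ((req ∨ safe) ∨ safe)))) = {Retry, Recv, Ack}

{Retry, Recv, Ack}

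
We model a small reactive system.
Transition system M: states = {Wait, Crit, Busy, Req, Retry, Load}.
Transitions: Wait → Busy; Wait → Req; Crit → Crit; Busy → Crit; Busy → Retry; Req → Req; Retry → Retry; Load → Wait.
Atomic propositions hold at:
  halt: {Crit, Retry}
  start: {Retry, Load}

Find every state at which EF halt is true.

{Wait, Crit, Busy, Retry, Load}

EF halt: least fixpoint, start Z0 = {Crit, Retry}, add states with some successor in Z. Z1 = {Crit, Busy, Retry}; Z2 = {Wait, Crit, Busy, Retry}; Z3 = {Wait, Crit, Busy, Retry, Load}; fixed.
Sat(EF halt) = {Wait, Crit, Busy, Retry, Load}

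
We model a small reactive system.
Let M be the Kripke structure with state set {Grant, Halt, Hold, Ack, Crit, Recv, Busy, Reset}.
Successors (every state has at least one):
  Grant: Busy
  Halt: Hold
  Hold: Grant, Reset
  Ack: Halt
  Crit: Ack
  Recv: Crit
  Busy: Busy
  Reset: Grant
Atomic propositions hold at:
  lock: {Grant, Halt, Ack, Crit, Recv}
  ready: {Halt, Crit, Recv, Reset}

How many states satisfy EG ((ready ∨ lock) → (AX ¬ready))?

5

Sat(ready ∨ lock) = {Grant, Halt, Ack, Crit, Recv, Reset}
Sat(¬ready) = {Grant, Hold, Ack, Busy}
Sat(AX ¬ready) = {s : every successor in {Grant, Hold, Ack, Busy}} = {Grant, Halt, Crit, Busy, Reset}
Sat((ready ∨ lock) → (AX ¬ready)) = {Grant, Halt, Hold, Crit, Busy, Reset}
EG ((ready ∨ lock) → (AX ¬ready)): greatest fixpoint, start Z0 = {Grant, Halt, Hold, Crit, Busy, Reset}, keep only states in Sat with some successor in Z. Z1 = {Grant, Halt, Hold, Busy, Reset}; fixed.
Sat(EG ((ready ∨ lock) → (AX ¬ready))) = {Grant, Halt, Hold, Busy, Reset}
|Sat(EG ((ready ∨ lock) → (AX ¬ready)))| = |{Grant, Halt, Hold, Busy, Reset}| = 5.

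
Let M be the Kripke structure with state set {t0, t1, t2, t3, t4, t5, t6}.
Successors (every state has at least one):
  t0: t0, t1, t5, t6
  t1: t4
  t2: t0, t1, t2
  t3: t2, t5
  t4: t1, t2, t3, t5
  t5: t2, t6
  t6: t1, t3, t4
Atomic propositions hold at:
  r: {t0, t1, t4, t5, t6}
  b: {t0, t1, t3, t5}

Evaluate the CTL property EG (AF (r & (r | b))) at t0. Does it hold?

Yes

Sat(r | b) = {t0, t1, t3, t4, t5, t6}
Sat(r & (r | b)) = {t0, t1, t4, t5, t6}
AF (r & (r | b)): least fixpoint, start Z0 = {t0, t1, t4, t5, t6}, add states with every successor in Z. Already a fixed point.
Sat(AF (r & (r | b))) = {t0, t1, t4, t5, t6}
EG (AF (r & (r | b))): greatest fixpoint, start Z0 = {t0, t1, t4, t5, t6}, keep only states in Sat with some successor in Z. Already a fixed point.
Sat(EG (AF (r & (r | b)))) = {t0, t1, t4, t5, t6}
t0 ∈ Sat(EG (AF (r & (r | b)))) = {t0, t1, t4, t5, t6}, so the formula holds at t0.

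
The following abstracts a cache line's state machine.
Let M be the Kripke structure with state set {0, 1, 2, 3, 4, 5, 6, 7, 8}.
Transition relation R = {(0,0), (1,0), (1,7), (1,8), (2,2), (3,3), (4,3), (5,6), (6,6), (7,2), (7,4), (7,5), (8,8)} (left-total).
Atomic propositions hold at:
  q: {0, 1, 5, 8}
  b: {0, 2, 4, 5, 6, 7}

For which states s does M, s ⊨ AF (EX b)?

{0, 1, 2, 5, 6, 7}

Sat(EX b) = {s : some successor in {0, 2, 4, 5, 6, 7}} = {0, 1, 2, 5, 6, 7}
AF (EX b): least fixpoint, start Z0 = {0, 1, 2, 5, 6, 7}, add states with every successor in Z. Already a fixed point.
Sat(AF (EX b)) = {0, 1, 2, 5, 6, 7}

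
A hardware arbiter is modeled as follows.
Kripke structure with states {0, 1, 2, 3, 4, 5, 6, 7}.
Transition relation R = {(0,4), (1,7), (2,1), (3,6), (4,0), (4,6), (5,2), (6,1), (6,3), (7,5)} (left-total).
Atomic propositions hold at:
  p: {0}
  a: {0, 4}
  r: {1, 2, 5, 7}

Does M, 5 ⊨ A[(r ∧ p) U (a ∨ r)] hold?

Yes

Sat(r ∧ p) = ∅
Sat(a ∨ r) = {0, 1, 2, 4, 5, 7}
A[(r ∧ p) U (a ∨ r)]: least fixpoint, start Z0 = Sat((a ∨ r)) = {0, 1, 2, 4, 5, 7}, add states in Sat(r ∧ p) with every successor in Z. Already a fixed point.
Sat(A[(r ∧ p) U (a ∨ r)]) = {0, 1, 2, 4, 5, 7}
5 ∈ Sat(A[(r ∧ p) U (a ∨ r)]) = {0, 1, 2, 4, 5, 7}, so the formula holds at 5.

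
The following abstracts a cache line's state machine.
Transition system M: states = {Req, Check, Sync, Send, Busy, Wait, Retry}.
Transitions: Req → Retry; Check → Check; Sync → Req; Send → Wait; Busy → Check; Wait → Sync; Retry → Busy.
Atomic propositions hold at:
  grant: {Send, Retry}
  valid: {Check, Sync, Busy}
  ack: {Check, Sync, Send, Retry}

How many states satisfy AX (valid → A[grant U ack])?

6

A[grant U ack]: least fixpoint, start Z0 = Sat(ack) = {Check, Sync, Send, Retry}, add states in Sat(grant) with every successor in Z. Already a fixed point.
Sat(A[grant U ack]) = {Check, Sync, Send, Retry}
Sat(valid → A[grant U ack]) = {Req, Check, Sync, Send, Wait, Retry}
Sat(AX (valid → A[grant U ack])) = {s : every successor in {Req, Check, Sync, Send, Wait, Retry}} = {Req, Check, Sync, Send, Busy, Wait}
|Sat(AX (valid → A[grant U ack]))| = |{Req, Check, Sync, Send, Busy, Wait}| = 6.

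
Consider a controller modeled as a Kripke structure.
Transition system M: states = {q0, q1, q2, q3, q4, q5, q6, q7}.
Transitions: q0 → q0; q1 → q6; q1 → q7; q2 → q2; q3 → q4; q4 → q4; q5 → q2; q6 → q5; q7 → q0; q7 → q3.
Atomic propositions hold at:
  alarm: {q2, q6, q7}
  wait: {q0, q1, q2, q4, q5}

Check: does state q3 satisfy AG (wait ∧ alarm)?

Sat(wait ∧ alarm) = {q2}
AG (wait ∧ alarm): greatest fixpoint, start Z0 = {q2}, keep only states in Sat with every successor in Z. Already a fixed point.
Sat(AG (wait ∧ alarm)) = {q2}
q3 ∉ Sat(AG (wait ∧ alarm)) = {q2}, so the formula does not hold at q3.

No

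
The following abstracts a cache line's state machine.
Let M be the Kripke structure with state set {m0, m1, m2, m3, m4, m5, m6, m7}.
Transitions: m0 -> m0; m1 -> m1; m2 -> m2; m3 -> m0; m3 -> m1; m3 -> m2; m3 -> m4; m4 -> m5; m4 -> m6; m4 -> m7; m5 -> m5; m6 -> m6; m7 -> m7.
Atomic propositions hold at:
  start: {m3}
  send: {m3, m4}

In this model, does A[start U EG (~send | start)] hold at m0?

Yes

Sat(~send) = {m0, m1, m2, m5, m6, m7}
Sat(~send | start) = {m0, m1, m2, m3, m5, m6, m7}
EG (~send | start): greatest fixpoint, start Z0 = {m0, m1, m2, m3, m5, m6, m7}, keep only states in Sat with some successor in Z. Already a fixed point.
Sat(EG (~send | start)) = {m0, m1, m2, m3, m5, m6, m7}
A[start U EG (~send | start)]: least fixpoint, start Z0 = Sat(EG (~send | start)) = {m0, m1, m2, m3, m5, m6, m7}, add states in Sat(start) with every successor in Z. Already a fixed point.
Sat(A[start U EG (~send | start)]) = {m0, m1, m2, m3, m5, m6, m7}
m0 ∈ Sat(A[start U EG (~send | start)]) = {m0, m1, m2, m3, m5, m6, m7}, so the formula holds at m0.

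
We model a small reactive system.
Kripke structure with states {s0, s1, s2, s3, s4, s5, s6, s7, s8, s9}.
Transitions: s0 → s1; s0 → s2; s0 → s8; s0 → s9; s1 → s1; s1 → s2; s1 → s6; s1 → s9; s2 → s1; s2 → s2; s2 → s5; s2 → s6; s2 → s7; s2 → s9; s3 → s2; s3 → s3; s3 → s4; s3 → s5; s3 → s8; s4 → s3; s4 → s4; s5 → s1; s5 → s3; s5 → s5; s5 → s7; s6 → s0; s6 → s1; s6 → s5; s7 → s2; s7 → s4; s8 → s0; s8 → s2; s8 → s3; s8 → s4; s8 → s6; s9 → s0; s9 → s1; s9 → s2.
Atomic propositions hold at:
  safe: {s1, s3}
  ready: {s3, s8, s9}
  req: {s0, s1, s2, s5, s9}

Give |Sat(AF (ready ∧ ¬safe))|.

Sat(¬safe) = {s0, s2, s4, s5, s6, s7, s8, s9}
Sat(ready ∧ ¬safe) = {s8, s9}
AF (ready ∧ ¬safe): least fixpoint, start Z0 = {s8, s9}, add states with every successor in Z. Already a fixed point.
Sat(AF (ready ∧ ¬safe)) = {s8, s9}
|Sat(AF (ready ∧ ¬safe))| = |{s8, s9}| = 2.

2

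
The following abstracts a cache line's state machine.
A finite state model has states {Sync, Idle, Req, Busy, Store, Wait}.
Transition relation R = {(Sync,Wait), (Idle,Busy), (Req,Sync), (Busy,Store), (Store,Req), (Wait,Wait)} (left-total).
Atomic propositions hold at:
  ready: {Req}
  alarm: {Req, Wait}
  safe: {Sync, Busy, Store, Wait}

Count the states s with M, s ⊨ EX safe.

5

Sat(EX safe) = {s : some successor in {Sync, Busy, Store, Wait}} = {Sync, Idle, Req, Busy, Wait}
|Sat(EX safe)| = |{Sync, Idle, Req, Busy, Wait}| = 5.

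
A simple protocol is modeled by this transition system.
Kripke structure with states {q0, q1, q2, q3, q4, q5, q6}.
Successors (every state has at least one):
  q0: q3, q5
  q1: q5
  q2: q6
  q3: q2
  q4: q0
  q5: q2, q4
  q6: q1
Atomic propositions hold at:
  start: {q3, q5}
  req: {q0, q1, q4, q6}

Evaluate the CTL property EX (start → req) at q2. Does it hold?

Sat(start → req) = {q0, q1, q2, q4, q6}
Sat(EX (start → req)) = {s : some successor in {q0, q1, q2, q4, q6}} = {q2, q3, q4, q5, q6}
q2 ∈ Sat(EX (start → req)) = {q2, q3, q4, q5, q6}, so the formula holds at q2.

Yes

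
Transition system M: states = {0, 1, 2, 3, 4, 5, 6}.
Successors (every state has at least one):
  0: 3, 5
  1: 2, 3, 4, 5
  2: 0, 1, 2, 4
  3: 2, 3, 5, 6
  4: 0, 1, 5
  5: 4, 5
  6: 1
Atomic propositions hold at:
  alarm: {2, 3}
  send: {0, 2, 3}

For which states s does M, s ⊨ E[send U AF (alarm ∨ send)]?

{0, 2, 3}

Sat(alarm ∨ send) = {0, 2, 3}
AF (alarm ∨ send): least fixpoint, start Z0 = {0, 2, 3}, add states with every successor in Z. Already a fixed point.
Sat(AF (alarm ∨ send)) = {0, 2, 3}
E[send U AF (alarm ∨ send)]: least fixpoint, start Z0 = Sat(AF (alarm ∨ send)) = {0, 2, 3}, add states in Sat(send) with some successor in Z. Already a fixed point.
Sat(E[send U AF (alarm ∨ send)]) = {0, 2, 3}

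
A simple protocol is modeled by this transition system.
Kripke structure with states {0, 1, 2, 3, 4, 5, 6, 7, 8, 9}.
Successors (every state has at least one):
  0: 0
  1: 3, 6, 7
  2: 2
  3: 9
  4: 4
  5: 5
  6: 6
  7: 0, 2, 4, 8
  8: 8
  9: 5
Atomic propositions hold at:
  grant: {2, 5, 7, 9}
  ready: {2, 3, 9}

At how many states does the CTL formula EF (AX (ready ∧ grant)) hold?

4

Sat(ready ∧ grant) = {2, 9}
Sat(AX (ready ∧ grant)) = {s : every successor in {2, 9}} = {2, 3}
EF (AX (ready ∧ grant)): least fixpoint, start Z0 = {2, 3}, add states with some successor in Z. Z1 = {1, 2, 3, 7}; fixed.
Sat(EF (AX (ready ∧ grant))) = {1, 2, 3, 7}
|Sat(EF (AX (ready ∧ grant)))| = |{1, 2, 3, 7}| = 4.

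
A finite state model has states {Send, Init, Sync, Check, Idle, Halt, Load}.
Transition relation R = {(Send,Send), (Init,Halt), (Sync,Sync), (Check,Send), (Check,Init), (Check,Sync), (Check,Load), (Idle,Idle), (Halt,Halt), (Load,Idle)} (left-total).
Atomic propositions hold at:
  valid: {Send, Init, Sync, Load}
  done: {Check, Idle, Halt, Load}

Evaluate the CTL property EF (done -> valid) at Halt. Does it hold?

No

Sat(done -> valid) = {Send, Init, Sync, Load}
EF (done -> valid): least fixpoint, start Z0 = {Send, Init, Sync, Load}, add states with some successor in Z. Z1 = {Send, Init, Sync, Check, Load}; fixed.
Sat(EF (done -> valid)) = {Send, Init, Sync, Check, Load}
Halt ∉ Sat(EF (done -> valid)) = {Send, Init, Sync, Check, Load}, so the formula does not hold at Halt.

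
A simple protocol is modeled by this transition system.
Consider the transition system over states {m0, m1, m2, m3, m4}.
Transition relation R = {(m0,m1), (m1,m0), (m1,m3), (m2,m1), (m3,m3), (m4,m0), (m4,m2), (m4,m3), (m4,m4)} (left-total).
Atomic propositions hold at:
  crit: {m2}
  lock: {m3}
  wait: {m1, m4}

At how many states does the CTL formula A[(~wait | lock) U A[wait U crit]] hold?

Sat(~wait) = {m0, m2, m3}
Sat(~wait | lock) = {m0, m2, m3}
A[wait U crit]: least fixpoint, start Z0 = Sat(crit) = {m2}, add states in Sat(wait) with every successor in Z. Already a fixed point.
Sat(A[wait U crit]) = {m2}
A[(~wait | lock) U A[wait U crit]]: least fixpoint, start Z0 = Sat(A[wait U crit]) = {m2}, add states in Sat(~wait | lock) with every successor in Z. Already a fixed point.
Sat(A[(~wait | lock) U A[wait U crit]]) = {m2}
|Sat(A[(~wait | lock) U A[wait U crit]])| = |{m2}| = 1.

1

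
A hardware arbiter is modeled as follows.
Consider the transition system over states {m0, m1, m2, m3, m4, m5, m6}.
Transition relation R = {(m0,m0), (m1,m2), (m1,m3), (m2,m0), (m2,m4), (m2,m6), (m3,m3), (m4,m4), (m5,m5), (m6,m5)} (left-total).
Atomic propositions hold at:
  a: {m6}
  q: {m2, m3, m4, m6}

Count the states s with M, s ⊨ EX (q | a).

4

Sat(q | a) = {m2, m3, m4, m6}
Sat(EX (q | a)) = {s : some successor in {m2, m3, m4, m6}} = {m1, m2, m3, m4}
|Sat(EX (q | a))| = |{m1, m2, m3, m4}| = 4.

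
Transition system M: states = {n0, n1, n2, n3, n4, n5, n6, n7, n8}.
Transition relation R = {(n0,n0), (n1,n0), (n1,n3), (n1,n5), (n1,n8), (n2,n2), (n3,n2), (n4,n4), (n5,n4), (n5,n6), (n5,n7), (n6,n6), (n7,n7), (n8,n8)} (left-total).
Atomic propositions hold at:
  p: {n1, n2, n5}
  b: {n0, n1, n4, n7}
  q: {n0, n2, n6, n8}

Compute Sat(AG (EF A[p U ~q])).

{n4, n7}

Sat(~q) = {n1, n3, n4, n5, n7}
A[p U ~q]: least fixpoint, start Z0 = Sat(~q) = {n1, n3, n4, n5, n7}, add states in Sat(p) with every successor in Z. Already a fixed point.
Sat(A[p U ~q]) = {n1, n3, n4, n5, n7}
EF A[p U ~q]: least fixpoint, start Z0 = {n1, n3, n4, n5, n7}, add states with some successor in Z. Already a fixed point.
Sat(EF A[p U ~q]) = {n1, n3, n4, n5, n7}
AG (EF A[p U ~q]): greatest fixpoint, start Z0 = {n1, n3, n4, n5, n7}, keep only states in Sat with every successor in Z. Z1 = {n4, n7}; fixed.
Sat(AG (EF A[p U ~q])) = {n4, n7}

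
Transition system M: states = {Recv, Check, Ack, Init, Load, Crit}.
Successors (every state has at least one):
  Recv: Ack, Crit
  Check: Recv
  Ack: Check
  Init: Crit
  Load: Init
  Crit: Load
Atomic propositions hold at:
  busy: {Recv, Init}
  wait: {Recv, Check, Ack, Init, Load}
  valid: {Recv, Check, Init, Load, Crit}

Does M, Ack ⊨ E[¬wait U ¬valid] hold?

Sat(¬wait) = {Crit}
Sat(¬valid) = {Ack}
E[¬wait U ¬valid]: least fixpoint, start Z0 = Sat(¬valid) = {Ack}, add states in Sat(¬wait) with some successor in Z. Already a fixed point.
Sat(E[¬wait U ¬valid]) = {Ack}
Ack ∈ Sat(E[¬wait U ¬valid]) = {Ack}, so the formula holds at Ack.

Yes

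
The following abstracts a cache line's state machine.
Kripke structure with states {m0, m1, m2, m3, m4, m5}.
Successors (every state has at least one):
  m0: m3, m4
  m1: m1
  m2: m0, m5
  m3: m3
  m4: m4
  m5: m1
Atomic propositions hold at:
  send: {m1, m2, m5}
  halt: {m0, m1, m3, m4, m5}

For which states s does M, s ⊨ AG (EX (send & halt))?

{m1, m5}

Sat(send & halt) = {m1, m5}
Sat(EX (send & halt)) = {s : some successor in {m1, m5}} = {m1, m2, m5}
AG (EX (send & halt)): greatest fixpoint, start Z0 = {m1, m2, m5}, keep only states in Sat with every successor in Z. Z1 = {m1, m5}; fixed.
Sat(AG (EX (send & halt))) = {m1, m5}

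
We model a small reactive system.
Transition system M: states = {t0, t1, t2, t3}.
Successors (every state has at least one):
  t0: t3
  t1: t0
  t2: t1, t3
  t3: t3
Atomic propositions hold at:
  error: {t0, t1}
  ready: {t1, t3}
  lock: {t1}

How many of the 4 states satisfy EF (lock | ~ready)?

3

Sat(~ready) = {t0, t2}
Sat(lock | ~ready) = {t0, t1, t2}
EF (lock | ~ready): least fixpoint, start Z0 = {t0, t1, t2}, add states with some successor in Z. Already a fixed point.
Sat(EF (lock | ~ready)) = {t0, t1, t2}
|Sat(EF (lock | ~ready))| = |{t0, t1, t2}| = 3.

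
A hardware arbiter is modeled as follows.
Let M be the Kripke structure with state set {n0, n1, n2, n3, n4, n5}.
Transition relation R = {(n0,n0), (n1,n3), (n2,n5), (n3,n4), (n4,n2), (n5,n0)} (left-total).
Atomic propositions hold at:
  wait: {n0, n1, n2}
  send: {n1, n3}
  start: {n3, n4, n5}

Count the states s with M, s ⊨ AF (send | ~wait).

Sat(~wait) = {n3, n4, n5}
Sat(send | ~wait) = {n1, n3, n4, n5}
AF (send | ~wait): least fixpoint, start Z0 = {n1, n3, n4, n5}, add states with every successor in Z. Z1 = {n1, n2, n3, n4, n5}; fixed.
Sat(AF (send | ~wait)) = {n1, n2, n3, n4, n5}
|Sat(AF (send | ~wait))| = |{n1, n2, n3, n4, n5}| = 5.

5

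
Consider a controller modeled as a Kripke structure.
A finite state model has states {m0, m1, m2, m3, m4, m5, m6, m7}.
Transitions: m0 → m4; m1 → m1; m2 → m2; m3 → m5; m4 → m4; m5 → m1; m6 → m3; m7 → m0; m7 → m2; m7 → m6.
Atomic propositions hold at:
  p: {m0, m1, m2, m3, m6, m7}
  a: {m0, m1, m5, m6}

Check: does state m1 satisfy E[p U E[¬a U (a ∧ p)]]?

Yes

Sat(¬a) = {m2, m3, m4, m7}
Sat(a ∧ p) = {m0, m1, m6}
E[¬a U (a ∧ p)]: least fixpoint, start Z0 = Sat((a ∧ p)) = {m0, m1, m6}, add states in Sat(¬a) with some successor in Z. Z1 = {m0, m1, m6, m7}; fixed.
Sat(E[¬a U (a ∧ p)]) = {m0, m1, m6, m7}
E[p U E[¬a U (a ∧ p)]]: least fixpoint, start Z0 = Sat(E[¬a U (a ∧ p)]) = {m0, m1, m6, m7}, add states in Sat(p) with some successor in Z. Already a fixed point.
Sat(E[p U E[¬a U (a ∧ p)]]) = {m0, m1, m6, m7}
m1 ∈ Sat(E[p U E[¬a U (a ∧ p)]]) = {m0, m1, m6, m7}, so the formula holds at m1.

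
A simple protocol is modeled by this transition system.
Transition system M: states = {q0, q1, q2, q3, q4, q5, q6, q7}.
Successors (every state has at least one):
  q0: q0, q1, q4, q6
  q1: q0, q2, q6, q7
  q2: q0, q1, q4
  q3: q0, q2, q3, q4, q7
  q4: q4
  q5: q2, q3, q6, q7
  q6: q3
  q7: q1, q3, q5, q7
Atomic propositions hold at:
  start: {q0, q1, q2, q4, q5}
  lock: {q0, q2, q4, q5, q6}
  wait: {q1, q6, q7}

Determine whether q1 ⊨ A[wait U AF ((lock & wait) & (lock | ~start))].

Sat(lock & wait) = {q6}
Sat(~start) = {q3, q6, q7}
Sat(lock | ~start) = {q0, q2, q3, q4, q5, q6, q7}
Sat((lock & wait) & (lock | ~start)) = {q6}
AF ((lock & wait) & (lock | ~start)): least fixpoint, start Z0 = {q6}, add states with every successor in Z. Already a fixed point.
Sat(AF ((lock & wait) & (lock | ~start))) = {q6}
A[wait U AF ((lock & wait) & (lock | ~start))]: least fixpoint, start Z0 = Sat(AF ((lock & wait) & (lock | ~start))) = {q6}, add states in Sat(wait) with every successor in Z. Already a fixed point.
Sat(A[wait U AF ((lock & wait) & (lock | ~start))]) = {q6}
q1 ∉ Sat(A[wait U AF ((lock & wait) & (lock | ~start))]) = {q6}, so the formula does not hold at q1.

No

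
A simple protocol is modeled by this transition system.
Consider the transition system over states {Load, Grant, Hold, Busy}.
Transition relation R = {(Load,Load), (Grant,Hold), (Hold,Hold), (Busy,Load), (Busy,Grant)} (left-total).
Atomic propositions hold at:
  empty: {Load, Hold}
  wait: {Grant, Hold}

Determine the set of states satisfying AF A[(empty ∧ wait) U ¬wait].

Sat(empty ∧ wait) = {Hold}
Sat(¬wait) = {Load, Busy}
A[(empty ∧ wait) U ¬wait]: least fixpoint, start Z0 = Sat(¬wait) = {Load, Busy}, add states in Sat(empty ∧ wait) with every successor in Z. Already a fixed point.
Sat(A[(empty ∧ wait) U ¬wait]) = {Load, Busy}
AF A[(empty ∧ wait) U ¬wait]: least fixpoint, start Z0 = {Load, Busy}, add states with every successor in Z. Already a fixed point.
Sat(AF A[(empty ∧ wait) U ¬wait]) = {Load, Busy}

{Load, Busy}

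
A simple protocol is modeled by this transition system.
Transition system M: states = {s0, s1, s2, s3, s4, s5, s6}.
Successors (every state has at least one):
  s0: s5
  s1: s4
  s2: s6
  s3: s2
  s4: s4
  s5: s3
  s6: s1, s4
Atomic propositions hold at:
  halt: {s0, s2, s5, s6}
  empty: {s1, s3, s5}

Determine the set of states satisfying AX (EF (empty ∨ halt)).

{s0, s2, s3, s5}

Sat(empty ∨ halt) = {s0, s1, s2, s3, s5, s6}
EF (empty ∨ halt): least fixpoint, start Z0 = {s0, s1, s2, s3, s5, s6}, add states with some successor in Z. Already a fixed point.
Sat(EF (empty ∨ halt)) = {s0, s1, s2, s3, s5, s6}
Sat(AX (EF (empty ∨ halt))) = {s : every successor in {s0, s1, s2, s3, s5, s6}} = {s0, s2, s3, s5}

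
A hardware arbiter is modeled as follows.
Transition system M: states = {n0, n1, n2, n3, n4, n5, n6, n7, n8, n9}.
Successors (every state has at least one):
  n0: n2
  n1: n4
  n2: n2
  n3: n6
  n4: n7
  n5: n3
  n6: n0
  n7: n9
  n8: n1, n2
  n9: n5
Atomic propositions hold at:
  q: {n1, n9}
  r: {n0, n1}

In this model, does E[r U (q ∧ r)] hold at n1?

Sat(q ∧ r) = {n1}
E[r U (q ∧ r)]: least fixpoint, start Z0 = Sat((q ∧ r)) = {n1}, add states in Sat(r) with some successor in Z. Already a fixed point.
Sat(E[r U (q ∧ r)]) = {n1}
n1 ∈ Sat(E[r U (q ∧ r)]) = {n1}, so the formula holds at n1.

Yes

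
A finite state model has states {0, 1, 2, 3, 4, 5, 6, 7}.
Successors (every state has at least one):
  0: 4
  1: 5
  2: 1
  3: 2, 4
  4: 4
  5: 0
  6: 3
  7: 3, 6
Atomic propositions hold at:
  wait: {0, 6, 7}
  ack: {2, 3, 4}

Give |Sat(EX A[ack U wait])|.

2

A[ack U wait]: least fixpoint, start Z0 = Sat(wait) = {0, 6, 7}, add states in Sat(ack) with every successor in Z. Already a fixed point.
Sat(A[ack U wait]) = {0, 6, 7}
Sat(EX A[ack U wait]) = {s : some successor in {0, 6, 7}} = {5, 7}
|Sat(EX A[ack U wait])| = |{5, 7}| = 2.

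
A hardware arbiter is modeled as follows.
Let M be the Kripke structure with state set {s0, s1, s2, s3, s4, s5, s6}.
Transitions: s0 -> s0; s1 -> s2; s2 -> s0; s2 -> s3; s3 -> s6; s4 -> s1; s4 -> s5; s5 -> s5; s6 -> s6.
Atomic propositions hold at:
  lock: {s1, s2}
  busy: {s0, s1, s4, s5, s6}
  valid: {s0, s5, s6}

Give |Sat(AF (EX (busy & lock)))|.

Sat(busy & lock) = {s1}
Sat(EX (busy & lock)) = {s : some successor in {s1}} = {s4}
AF (EX (busy & lock)): least fixpoint, start Z0 = {s4}, add states with every successor in Z. Already a fixed point.
Sat(AF (EX (busy & lock))) = {s4}
|Sat(AF (EX (busy & lock)))| = |{s4}| = 1.

1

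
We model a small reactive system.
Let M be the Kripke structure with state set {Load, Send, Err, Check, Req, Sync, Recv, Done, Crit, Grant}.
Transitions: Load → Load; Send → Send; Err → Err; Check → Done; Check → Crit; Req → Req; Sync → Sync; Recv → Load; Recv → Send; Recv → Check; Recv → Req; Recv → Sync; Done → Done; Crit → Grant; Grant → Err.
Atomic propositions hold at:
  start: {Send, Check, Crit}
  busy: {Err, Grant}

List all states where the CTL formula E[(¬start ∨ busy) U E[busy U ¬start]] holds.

Sat(¬start) = {Load, Err, Req, Sync, Recv, Done, Grant}
Sat(¬start ∨ busy) = {Load, Err, Req, Sync, Recv, Done, Grant}
E[busy U ¬start]: least fixpoint, start Z0 = Sat(¬start) = {Load, Err, Req, Sync, Recv, Done, Grant}, add states in Sat(busy) with some successor in Z. Already a fixed point.
Sat(E[busy U ¬start]) = {Load, Err, Req, Sync, Recv, Done, Grant}
E[(¬start ∨ busy) U E[busy U ¬start]]: least fixpoint, start Z0 = Sat(E[busy U ¬start]) = {Load, Err, Req, Sync, Recv, Done, Grant}, add states in Sat(¬start ∨ busy) with some successor in Z. Already a fixed point.
Sat(E[(¬start ∨ busy) U E[busy U ¬start]]) = {Load, Err, Req, Sync, Recv, Done, Grant}

{Load, Err, Req, Sync, Recv, Done, Grant}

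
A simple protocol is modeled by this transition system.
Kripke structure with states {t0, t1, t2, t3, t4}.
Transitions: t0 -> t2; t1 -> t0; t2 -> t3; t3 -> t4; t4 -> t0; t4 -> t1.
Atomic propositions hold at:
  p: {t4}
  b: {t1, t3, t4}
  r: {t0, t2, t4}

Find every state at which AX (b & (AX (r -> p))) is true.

Sat(r -> p) = {t1, t3, t4}
Sat(AX (r -> p)) = {s : every successor in {t1, t3, t4}} = {t2, t3}
Sat(b & (AX (r -> p))) = {t3}
Sat(AX (b & (AX (r -> p)))) = {s : every successor in {t3}} = {t2}

{t2}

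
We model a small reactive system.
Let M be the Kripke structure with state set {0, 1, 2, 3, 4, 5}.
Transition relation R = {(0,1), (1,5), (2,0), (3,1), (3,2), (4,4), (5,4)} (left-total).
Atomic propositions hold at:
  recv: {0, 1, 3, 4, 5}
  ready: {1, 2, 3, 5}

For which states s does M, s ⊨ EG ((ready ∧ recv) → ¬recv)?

{4}

Sat(ready ∧ recv) = {1, 3, 5}
Sat(¬recv) = {2}
Sat((ready ∧ recv) → ¬recv) = {0, 2, 4}
EG ((ready ∧ recv) → ¬recv): greatest fixpoint, start Z0 = {0, 2, 4}, keep only states in Sat with some successor in Z. Z1 = {2, 4}; Z2 = {4}; fixed.
Sat(EG ((ready ∧ recv) → ¬recv)) = {4}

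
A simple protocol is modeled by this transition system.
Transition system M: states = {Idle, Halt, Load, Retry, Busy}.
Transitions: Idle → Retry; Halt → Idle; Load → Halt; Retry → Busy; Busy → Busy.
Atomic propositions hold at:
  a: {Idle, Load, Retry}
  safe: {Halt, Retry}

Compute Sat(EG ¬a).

Sat(¬a) = {Halt, Busy}
EG ¬a: greatest fixpoint, start Z0 = {Halt, Busy}, keep only states in Sat with some successor in Z. Z1 = {Busy}; fixed.
Sat(EG ¬a) = {Busy}

{Busy}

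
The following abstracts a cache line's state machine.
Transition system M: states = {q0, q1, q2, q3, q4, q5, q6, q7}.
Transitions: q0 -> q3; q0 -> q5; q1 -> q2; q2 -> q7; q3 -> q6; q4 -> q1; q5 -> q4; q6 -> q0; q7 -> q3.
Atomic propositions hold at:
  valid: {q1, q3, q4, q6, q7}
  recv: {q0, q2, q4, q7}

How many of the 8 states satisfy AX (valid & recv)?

Sat(valid & recv) = {q4, q7}
Sat(AX (valid & recv)) = {s : every successor in {q4, q7}} = {q2, q5}
|Sat(AX (valid & recv))| = |{q2, q5}| = 2.

2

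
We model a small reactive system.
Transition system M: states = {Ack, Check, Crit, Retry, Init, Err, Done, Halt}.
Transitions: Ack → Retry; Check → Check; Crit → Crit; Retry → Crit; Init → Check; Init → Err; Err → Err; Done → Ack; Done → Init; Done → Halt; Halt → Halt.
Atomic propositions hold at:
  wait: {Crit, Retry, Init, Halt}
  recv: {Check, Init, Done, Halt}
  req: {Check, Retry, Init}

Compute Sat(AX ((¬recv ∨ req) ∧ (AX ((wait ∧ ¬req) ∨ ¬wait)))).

{Ack, Check, Crit, Retry, Init, Err}

Sat(¬recv) = {Ack, Crit, Retry, Err}
Sat(¬recv ∨ req) = {Ack, Check, Crit, Retry, Init, Err}
Sat(¬req) = {Ack, Crit, Err, Done, Halt}
Sat(wait ∧ ¬req) = {Crit, Halt}
Sat(¬wait) = {Ack, Check, Err, Done}
Sat((wait ∧ ¬req) ∨ ¬wait) = {Ack, Check, Crit, Err, Done, Halt}
Sat(AX ((wait ∧ ¬req) ∨ ¬wait)) = {s : every successor in {Ack, Check, Crit, Err, Done, Halt}} = {Check, Crit, Retry, Init, Err, Halt}
Sat((¬recv ∨ req) ∧ (AX ((wait ∧ ¬req) ∨ ¬wait))) = {Check, Crit, Retry, Init, Err}
Sat(AX ((¬recv ∨ req) ∧ (AX ((wait ∧ ¬req) ∨ ¬wait)))) = {s : every successor in {Check, Crit, Retry, Init, Err}} = {Ack, Check, Crit, Retry, Init, Err}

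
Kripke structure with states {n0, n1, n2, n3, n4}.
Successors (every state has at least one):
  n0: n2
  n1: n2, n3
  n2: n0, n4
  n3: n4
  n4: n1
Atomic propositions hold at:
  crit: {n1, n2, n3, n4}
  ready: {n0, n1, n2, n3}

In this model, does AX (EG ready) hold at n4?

Yes

EG ready: greatest fixpoint, start Z0 = {n0, n1, n2, n3}, keep only states in Sat with some successor in Z. Z1 = {n0, n1, n2}; fixed.
Sat(EG ready) = {n0, n1, n2}
Sat(AX (EG ready)) = {s : every successor in {n0, n1, n2}} = {n0, n4}
n4 ∈ Sat(AX (EG ready)) = {n0, n4}, so the formula holds at n4.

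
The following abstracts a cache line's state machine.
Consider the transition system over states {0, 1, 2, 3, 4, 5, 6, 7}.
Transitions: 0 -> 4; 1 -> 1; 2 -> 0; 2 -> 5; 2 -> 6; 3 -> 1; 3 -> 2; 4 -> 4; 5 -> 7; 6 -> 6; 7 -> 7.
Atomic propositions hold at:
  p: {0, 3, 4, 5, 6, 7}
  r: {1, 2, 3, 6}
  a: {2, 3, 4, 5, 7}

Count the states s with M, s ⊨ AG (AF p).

AF p: least fixpoint, start Z0 = {0, 3, 4, 5, 6, 7}, add states with every successor in Z. Z1 = {0, 2, 3, 4, 5, 6, 7}; fixed.
Sat(AF p) = {0, 2, 3, 4, 5, 6, 7}
AG (AF p): greatest fixpoint, start Z0 = {0, 2, 3, 4, 5, 6, 7}, keep only states in Sat with every successor in Z. Z1 = {0, 2, 4, 5, 6, 7}; fixed.
Sat(AG (AF p)) = {0, 2, 4, 5, 6, 7}
|Sat(AG (AF p))| = |{0, 2, 4, 5, 6, 7}| = 6.

6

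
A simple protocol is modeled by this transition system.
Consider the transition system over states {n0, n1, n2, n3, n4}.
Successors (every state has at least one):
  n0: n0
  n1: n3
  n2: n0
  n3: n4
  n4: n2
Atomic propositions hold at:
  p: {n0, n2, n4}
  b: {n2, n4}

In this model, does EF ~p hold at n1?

Sat(~p) = {n1, n3}
EF ~p: least fixpoint, start Z0 = {n1, n3}, add states with some successor in Z. Already a fixed point.
Sat(EF ~p) = {n1, n3}
n1 ∈ Sat(EF ~p) = {n1, n3}, so the formula holds at n1.

Yes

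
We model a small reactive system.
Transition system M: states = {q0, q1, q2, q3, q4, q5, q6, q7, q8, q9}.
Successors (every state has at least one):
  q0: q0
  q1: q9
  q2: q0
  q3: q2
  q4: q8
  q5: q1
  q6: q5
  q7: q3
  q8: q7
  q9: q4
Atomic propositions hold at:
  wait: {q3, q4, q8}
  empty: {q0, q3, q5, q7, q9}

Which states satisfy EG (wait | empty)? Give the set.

Sat(wait | empty) = {q0, q3, q4, q5, q7, q8, q9}
EG (wait | empty): greatest fixpoint, start Z0 = {q0, q3, q4, q5, q7, q8, q9}, keep only states in Sat with some successor in Z. Z1 = {q0, q4, q7, q8, q9}; Z2 = {q0, q4, q8, q9}; Z3 = {q0, q4, q9}; Z4 = {q0, q9}; Z5 = {q0}; fixed.
Sat(EG (wait | empty)) = {q0}

{q0}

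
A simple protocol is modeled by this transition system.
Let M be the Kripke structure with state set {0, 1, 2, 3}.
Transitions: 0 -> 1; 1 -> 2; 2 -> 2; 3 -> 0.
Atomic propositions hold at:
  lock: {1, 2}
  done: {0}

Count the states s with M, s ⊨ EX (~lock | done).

Sat(~lock) = {0, 3}
Sat(~lock | done) = {0, 3}
Sat(EX (~lock | done)) = {s : some successor in {0, 3}} = {3}
|Sat(EX (~lock | done))| = |{3}| = 1.

1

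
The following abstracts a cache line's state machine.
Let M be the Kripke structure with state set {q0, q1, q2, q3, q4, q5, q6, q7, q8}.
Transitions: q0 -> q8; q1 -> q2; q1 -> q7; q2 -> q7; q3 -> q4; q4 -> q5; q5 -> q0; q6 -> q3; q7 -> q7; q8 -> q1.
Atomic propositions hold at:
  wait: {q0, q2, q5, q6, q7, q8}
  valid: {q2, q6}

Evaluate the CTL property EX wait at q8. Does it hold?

No

Sat(EX wait) = {s : some successor in {q0, q2, q5, q6, q7, q8}} = {q0, q1, q2, q4, q5, q7}
q8 ∉ Sat(EX wait) = {q0, q1, q2, q4, q5, q7}, so the formula does not hold at q8.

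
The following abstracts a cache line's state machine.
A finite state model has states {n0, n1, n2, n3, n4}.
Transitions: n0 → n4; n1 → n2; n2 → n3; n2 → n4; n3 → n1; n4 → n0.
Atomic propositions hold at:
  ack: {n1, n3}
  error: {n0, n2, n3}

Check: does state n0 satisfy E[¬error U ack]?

No

Sat(¬error) = {n1, n4}
E[¬error U ack]: least fixpoint, start Z0 = Sat(ack) = {n1, n3}, add states in Sat(¬error) with some successor in Z. Already a fixed point.
Sat(E[¬error U ack]) = {n1, n3}
n0 ∉ Sat(E[¬error U ack]) = {n1, n3}, so the formula does not hold at n0.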